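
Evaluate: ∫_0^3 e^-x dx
Antiderivative: -e^-x
Evaluate: -(e^-3 - 1)

Answer: (e^-3 - 1)/(-1)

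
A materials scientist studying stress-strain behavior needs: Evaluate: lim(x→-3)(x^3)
Polynomial is continuous, so substitute x = -3:
1·(-3)^3 = -27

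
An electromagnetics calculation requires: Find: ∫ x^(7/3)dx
Power rule: ∫ x^(7/3) dx=x^(10/3)/(10/3)+C

Answer: (3/10)·x^(10/3)+C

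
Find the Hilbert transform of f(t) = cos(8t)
The Hilbert transform shifts each frequency component by -pi/2.
H{cos(wt)} = sin(wt)
With w = 8: H{cos(8t)} = sin(8t)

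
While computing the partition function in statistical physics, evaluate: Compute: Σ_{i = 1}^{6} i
Using formula: Σ i^1 = n(n + 1)/2 = 6·7/2 = 21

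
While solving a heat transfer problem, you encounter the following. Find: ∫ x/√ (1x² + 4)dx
Let u=x²+4, du=2x dx
∫ (1/2)·u^(-1/2) du=√u+C

Answer: √(x²+4)+C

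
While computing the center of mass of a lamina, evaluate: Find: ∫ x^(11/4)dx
Power rule: ∫ x^(11/4) dx = x^(15/4)/(15/4)+C

Answer: (4/15)·x^(15/4)+C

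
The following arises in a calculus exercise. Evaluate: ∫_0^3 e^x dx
Antiderivative: e^x
Evaluate: (e^3-1)

Answer: e^3-1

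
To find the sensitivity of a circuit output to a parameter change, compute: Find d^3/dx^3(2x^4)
Apply power rule 3 times:
d^1: 8x^3
d^2: 24x^2
d^3: 48x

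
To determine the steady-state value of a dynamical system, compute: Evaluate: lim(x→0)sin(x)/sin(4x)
sin(u) ≈ u for small u:
sin(x)/sin(4x) ≈ x/(4x)=1/4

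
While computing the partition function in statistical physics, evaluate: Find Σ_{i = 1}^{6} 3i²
= 3·n(n+1)(2n+1)/6 = 3·6·7·13/6 = 273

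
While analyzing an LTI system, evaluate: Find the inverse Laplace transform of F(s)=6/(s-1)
L^(-1){6/(s-a)} = c·e^(at)
Here a = 1, c = 6

Answer: 6e^(t)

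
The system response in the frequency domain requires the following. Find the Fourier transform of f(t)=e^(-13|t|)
Using the standard pair: F{e^(-a|t|)} = 2a/(a^2 + omega^2)
With a = 13: F(omega) = 26/(169 + omega^2)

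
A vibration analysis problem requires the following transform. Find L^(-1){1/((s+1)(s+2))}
Partial fractions: 1/((s+1)(s+2)) = A/(s+1)+B/(s+2)
Cover-up: A = 1/(s+2)|_{s = -1} = 1; B = 1/(s+1)|_{s = -2} = -1
L^(-1) = e^(-t) - e^(-2t)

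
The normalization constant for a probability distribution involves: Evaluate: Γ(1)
Γ(n)=(n-1)! for positive integers
Γ(1)=0!=1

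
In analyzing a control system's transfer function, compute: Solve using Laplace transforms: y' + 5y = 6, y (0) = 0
Take L of both sides: sY(s)-0+5Y(s) = 6/s
Y(s)(s+5) = 6/s+0
Y(s) = 6/(s(s+5))+0/(s+5)
Partial fractions: 6/(s(s+5)) = (6/5)/s - (6/5)/(s+5)
So Y(s) = (6/5)/s - (6/5)/(s+5)
Inverse transform (L^(-1){1/s} = 1, L^(-1){1/(s+5)} = e^(-5t)):

Answer: y(t) = 6/5 - (6/5)·e^(-5t)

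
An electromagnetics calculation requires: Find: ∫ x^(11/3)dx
Power rule: ∫ x^(11/3) dx=x^(14/3)/(14/3) + C

Answer: (3/14)·x^(14/3) + C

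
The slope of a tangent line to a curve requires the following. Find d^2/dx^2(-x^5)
Apply power rule 2 times:
d^1: -5x^4
d^2: -20x^3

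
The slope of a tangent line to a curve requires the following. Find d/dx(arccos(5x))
d/dx[arccos(u)]=-u'/√(1-u²), u=5x, u'=5

Answer: -5/√(1-25x²)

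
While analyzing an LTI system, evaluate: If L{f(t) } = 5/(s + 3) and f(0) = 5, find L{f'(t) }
L{f'(t)}=s·F(s) - f(0)=5s/(s+3)-5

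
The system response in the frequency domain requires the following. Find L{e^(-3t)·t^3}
First shifting: L{e^(at)f(t)}=F(s-a)
L{t^3}=6/s^4
Shift s → s+3: 6/(s+3)^4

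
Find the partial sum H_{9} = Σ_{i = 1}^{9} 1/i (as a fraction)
H_9 = 1 + 1/2 + 1/3 + ... + 1/9
= 7129/2520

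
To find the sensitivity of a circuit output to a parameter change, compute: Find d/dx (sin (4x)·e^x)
Product rule: (fg)' = f'g + fg'
f = sin(4x), f' = 4·cos(4x)
g = e^x, g' = e^x

Answer: 4·cos(4x)·e^x + sin(4x)·e^x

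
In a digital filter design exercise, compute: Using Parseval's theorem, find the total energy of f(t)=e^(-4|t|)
Parseval's theorem: E = integral |f(t)|^2 dt = (1/2pi) integral |F(omega)|^2 domega
E = integral_{-inf}^{inf} e^(-8|t|) dt = 2*integral_0^inf e^(-8t) dt = 2/(2*4) = 1/4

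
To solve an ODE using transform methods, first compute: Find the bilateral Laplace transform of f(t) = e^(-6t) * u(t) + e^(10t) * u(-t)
For e^(-6t)*u(t): L=1/(s + 6), Re(s) > -6
For e^(10t)*u(-t): L=-1/(s-10), Re(s) < 10
Combined: F(s)=1/(s + 6) - 1/(s-10), -6 < Re(s) < 10

Answer: 1/(s + 6) - 1/(s-10), ROC: -6 < Re(s) < 10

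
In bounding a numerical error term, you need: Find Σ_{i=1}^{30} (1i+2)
= 1·Σ i+2·30 = 1·465+60 = 525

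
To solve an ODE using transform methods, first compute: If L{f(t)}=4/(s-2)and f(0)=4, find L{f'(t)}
L{f'(t)}=s·F(s) - f(0)=4s/(s-2) - 4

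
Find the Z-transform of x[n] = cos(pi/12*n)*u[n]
Z{cos(w0 * n) * u[n]} = z(z - cos(w0))/(z^2-2z * cos(w0)+1)
With w0 = pi/12: X(z) = z(z - cos(pi/12))/(z^2-2z * cos(pi/12)+1)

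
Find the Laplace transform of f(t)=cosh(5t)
L{cosh(at)} = s/(s²-a²)
L{cosh(5t)} = s/(s²-25)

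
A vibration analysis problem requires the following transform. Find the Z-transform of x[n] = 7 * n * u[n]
Z{n * u[n]} = z/(z-1)^2
By linearity: Z{7 * n * u[n]} = 7z/(z-1)^2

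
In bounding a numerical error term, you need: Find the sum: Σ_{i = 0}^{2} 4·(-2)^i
Geometric series: S = a(1 - r^n)/(1 - r)
a = 4, r = -2, n = 3
S = 4(1+8)/3 = 12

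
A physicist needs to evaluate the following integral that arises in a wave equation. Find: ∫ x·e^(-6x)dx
Integration by parts: u = x, dv = e^(-6x) dx
du = dx, v = e^(-6x)/(-6)
= x·e^(-6x)/(-6) - ∫ e^(-6x)/(-6) dx
= x·e^(-6x)/(-6) - e^(-6x)/36+C

Answer: e^(-6x)(x/(-6)-1/36)+C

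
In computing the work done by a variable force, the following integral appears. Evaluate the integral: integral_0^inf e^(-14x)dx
integral_0^inf e^(-14x) dx=[-1/14 * e^(-14x)]_0^inf
=0 - (-1/14)=1/14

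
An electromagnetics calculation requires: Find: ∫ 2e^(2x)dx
Since d/dx[e^(2x)]=2e^(2x), we get 1 e^(2x)+C

Answer: e^(2x)+C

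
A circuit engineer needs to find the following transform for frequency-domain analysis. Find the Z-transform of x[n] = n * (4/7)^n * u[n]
Using the property Z{n * a^n * u[n]} = az/(z-a)^2
With a = 4/7: X(z) = (4/7)z/(z - 4/7)^2, |z| > 4/7

Answer: (4/7)z/(z - 4/7)^2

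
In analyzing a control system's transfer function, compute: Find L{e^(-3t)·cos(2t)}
First shifting: L{e^(at)f(t)} = F(s-a)
L{cos(2t)} = s/(s²+4)
Shift: (s+3)/((s+3)²+4)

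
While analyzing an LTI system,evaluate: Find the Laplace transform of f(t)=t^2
L{t^n}=n!/s^(n + 1)
L{t^2}=2!/s^3=2/s^3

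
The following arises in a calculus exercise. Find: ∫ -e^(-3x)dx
Since d/dx[e^(-3x)]=-3e^(-3x), we get 1/3 e^(-3x)+C

Answer: (1/3)e^(-3x)+C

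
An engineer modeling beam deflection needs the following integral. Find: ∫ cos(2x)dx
Using substitution u = 2x: ∫ cos(u) du/2 = sin(u)/2 + C

Answer: (1/2)sin(2x) + C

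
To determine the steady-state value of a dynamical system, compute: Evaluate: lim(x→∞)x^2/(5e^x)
Apply L'Hôpital 2 times (∞/∞ each time):
Eventually get 2!/(5e^x) → 0

Answer: 0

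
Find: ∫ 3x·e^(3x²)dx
Let u=3x², du=6x dx
∫ (1/2)e^u du=e^u/2 + C

Answer: e^(3x²)/2 + C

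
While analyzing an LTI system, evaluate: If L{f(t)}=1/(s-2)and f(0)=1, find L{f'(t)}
L{f'(t)} = s·F(s) - f(0) = s/(s-2)-1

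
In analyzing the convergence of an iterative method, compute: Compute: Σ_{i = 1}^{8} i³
Using formula: Σ i^3=[n(n+1)/2]²=[8·9/2]²=1296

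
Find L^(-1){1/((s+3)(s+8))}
Partial fractions: 1/((s + 3)(s + 8)) = A/(s + 3) + B/(s + 8)
Cover-up: A = 1/(s + 8)|_{s = -3} = 1/5; B = 1/(s + 3)|_{s = -8} = -1/5
L^(-1) = (1/5)e^(-3t) - (1/5)e^(-8t)

Answer: (1/5)(e^(-3t) - e^(-8t))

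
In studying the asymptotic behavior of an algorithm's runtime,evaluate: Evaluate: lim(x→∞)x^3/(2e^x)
Apply L'Hôpital 3 times (∞/∞ each time):
Eventually get 3!/(2e^x) → 0

Answer: 0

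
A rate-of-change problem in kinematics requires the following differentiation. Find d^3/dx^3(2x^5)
Apply power rule 3 times:
d^1: 10x^4
d^2: 40x^3
d^3: 120x^2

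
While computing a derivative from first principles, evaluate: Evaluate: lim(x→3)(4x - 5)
Polynomial is continuous, so substitute x = 3:
4·3 - 5 = 7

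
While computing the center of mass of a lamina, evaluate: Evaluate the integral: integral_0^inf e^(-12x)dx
integral_0^inf e^(-12x) dx=[-1/12 * e^(-12x)]_0^inf
=0 - (-1/12)=1/12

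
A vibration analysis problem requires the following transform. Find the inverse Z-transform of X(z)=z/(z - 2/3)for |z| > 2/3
Standard pair: z/(z-a) <-> a^n * u[n] for causal signals
With a = 2/3: x[n] = (2/3)^n * u[n]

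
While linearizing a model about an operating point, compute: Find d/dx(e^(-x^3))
Chain rule: d/dx[e^u] = e^u · u' where u = -x^3
u' = -3x^2

Answer: -3x^2·e^(-x^3)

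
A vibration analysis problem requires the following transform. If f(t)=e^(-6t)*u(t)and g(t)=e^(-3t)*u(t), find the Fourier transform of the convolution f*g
By the convolution theorem: F{f*g} = F(omega)*G(omega)
F(omega) = 1/(6+j*omega), G(omega) = 1/(3+j*omega)
F{f*g} = 1/((6+j*omega)(3+j*omega))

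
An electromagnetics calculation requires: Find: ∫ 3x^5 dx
Using power rule: ∫ 3x^5 dx=3/6 x^6+C=(1/2)x^6+C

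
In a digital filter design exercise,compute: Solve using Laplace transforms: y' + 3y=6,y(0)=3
Take L of both sides: sY(s)-3+3Y(s)=6/s
Y(s)(s+3)=6/s+3
Y(s)=6/(s(s+3))+3/(s+3)
Partial fractions: 6/(s(s+3))=2/s - 2/(s+3)
So Y(s)=2/s+1/(s+3)
Inverse transform (L^(-1){1/s}=1, L^(-1){1/(s+3)}=e^(-3t)):

Answer: y(t)=2+e^(-3t)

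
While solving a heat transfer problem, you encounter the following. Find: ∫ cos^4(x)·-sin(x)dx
Let u=cos(x), du=-sin(x) dx
∫ u^4 du=u^5/5 + C

Answer: cos^5(x)/5 + C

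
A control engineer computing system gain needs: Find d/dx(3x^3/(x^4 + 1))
Quotient rule: (f/g)' = (f'g - fg')/g²
f = 3x^3, f' = 9x^2
g = x^4 + 1, g' = 4x^3

Answer: (9x^2·(x^4 + 1) - 12x^6)/(x^4 + 1)²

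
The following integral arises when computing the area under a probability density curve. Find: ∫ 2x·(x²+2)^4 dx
Let u=x² + 2, du=2x dx
∫ u^4 du=u^5/5 + C

Answer: (x² + 2)^5/5 + C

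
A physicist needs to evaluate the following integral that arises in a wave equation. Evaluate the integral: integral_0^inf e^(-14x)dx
integral_0^inf e^(-14x) dx = [-1/14 * e^(-14x)]_0^inf
= 0 - (-1/14) = 1/14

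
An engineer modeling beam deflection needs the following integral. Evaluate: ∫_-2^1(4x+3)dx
Step 1: Find antiderivative F(x)=2x^2 + 3x
Step 2: F(1) - F(-2)=5 - (2)=3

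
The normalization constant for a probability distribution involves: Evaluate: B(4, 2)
B(x,y) = Γ(x)Γ(y)/Γ(x + y) = (x-1)!(y-1)!/(x + y-1)!
B(4,2) = 3!·1!/5! = 1/20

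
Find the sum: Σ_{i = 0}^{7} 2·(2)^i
Geometric series: S = a(1 - r^n)/(1 - r)
a = 2, r = 2, n = 8
S = 2(1 - 256)/-1 = 510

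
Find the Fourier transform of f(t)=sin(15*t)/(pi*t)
sin(W * t)/(pi * t) = (W/pi) * sinc(W * t/pi) is the impulse response of the ideal low-pass filter with cutoff W (here W = 15).
Its Fourier transform is a rectangular function:
F(omega) = 1 for |omega| < 15, 0 otherwise

Answer: rect(omega/30) [i.e., 1 for |omega| < 15, 0 otherwise]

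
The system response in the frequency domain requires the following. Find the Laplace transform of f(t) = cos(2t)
L{cos(wt)}=s/(s²+w²)
L{cos(2t)}=s/(s²+4)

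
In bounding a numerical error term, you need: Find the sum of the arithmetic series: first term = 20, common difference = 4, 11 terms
Last term: a_n = 20+(11-1)·4 = 60
Sum = n(a_1+a_n)/2 = 11(20+60)/2 = 440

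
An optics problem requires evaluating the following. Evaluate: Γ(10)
Γ(n)=(n-1)! for positive integers
Γ(10)=9!=362880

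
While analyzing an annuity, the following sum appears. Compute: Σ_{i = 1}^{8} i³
Using formula: Σ i^3 = [n(n + 1)/2]² = [8·9/2]² = 1296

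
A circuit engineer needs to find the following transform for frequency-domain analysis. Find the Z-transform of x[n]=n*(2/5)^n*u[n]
Using the property Z{n * a^n * u[n]}=az/(z-a)^2
With a=2/5: X(z)=(2/5)z/(z - 2/5)^2, |z| > 2/5

Answer: (2/5)z/(z - 2/5)^2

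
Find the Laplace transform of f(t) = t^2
L{t^n} = n!/s^(n+1)
L{t^2} = 2!/s^3 = 2/s^3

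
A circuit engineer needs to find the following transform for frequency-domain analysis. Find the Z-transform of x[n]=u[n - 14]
Using the time-shift property: Z{u[n-14]}=z^(-14) * z/(z-1)
=z^(-13)/(z-1)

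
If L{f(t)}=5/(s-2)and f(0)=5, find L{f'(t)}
L{f'(t)}=s·F(s) - f(0)=5s/(s-2) - 5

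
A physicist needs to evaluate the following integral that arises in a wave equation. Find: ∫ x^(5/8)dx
Power rule: ∫ x^(5/8) dx=x^(13/8)/(13/8) + C

Answer: (8/13)·x^(13/8) + C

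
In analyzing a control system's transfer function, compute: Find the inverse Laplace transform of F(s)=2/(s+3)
L^(-1){2/(s-a)}=c·e^(at)
Here a=-3, c=2

Answer: 2e^(-3t)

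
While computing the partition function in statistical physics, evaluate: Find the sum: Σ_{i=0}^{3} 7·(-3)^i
Geometric series: S = a(1 - r^n)/(1 - r)
a = 7, r = -3, n = 4
S = 7(1 - 81)/4 = -140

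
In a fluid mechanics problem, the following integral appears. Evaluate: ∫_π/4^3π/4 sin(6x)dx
Antiderivative: -cos(6x)/6
Evaluate at bounds: [-cos(6·3π/4)/6] - [-cos(6·π/4)/6]
= (-(0)+(0))/6 = 0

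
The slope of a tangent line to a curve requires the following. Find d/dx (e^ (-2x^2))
Chain rule: d/dx[e^u]=e^u · u' where u=-2x^2
u'=-4x

Answer: -4x·e^(-2x^2)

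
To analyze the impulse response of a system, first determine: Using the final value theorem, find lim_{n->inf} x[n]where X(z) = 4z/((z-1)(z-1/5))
Final value theorem: lim x[n]=lim_{z->1} (z-1) * X(z)
(z-1) * X(z)=4z/(z-1/5)
As z->1: 4/(1 - 1/5)=4/(4/5)=5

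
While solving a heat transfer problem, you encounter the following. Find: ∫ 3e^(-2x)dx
Since d/dx[e^(-2x)]=-2e^(-2x), we get -3/2 e^(-2x)+C

Answer: (-3/2)e^(-2x)+C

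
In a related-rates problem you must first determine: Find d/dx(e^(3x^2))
Chain rule: d/dx[e^u] = e^u · u' where u = 3x^2
u' = 6x

Answer: 6x·e^(3x^2)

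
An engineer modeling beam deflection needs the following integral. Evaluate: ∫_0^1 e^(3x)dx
Antiderivative: (1/3)e^(3x)
Evaluate: (1/3)(e^3-1)

Answer: (e^3-1)/3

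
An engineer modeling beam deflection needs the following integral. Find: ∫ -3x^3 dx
Using power rule: ∫ -3x^3 dx=-3/4 x^4 + C=(-3/4)x^4 + C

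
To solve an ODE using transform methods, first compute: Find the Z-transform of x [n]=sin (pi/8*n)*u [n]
Z{sin(w0 * n) * u[n]} = z * sin(w0)/(z^2-2z * cos(w0)+1)
With w0 = pi/8: X(z) = z * sin(pi/8)/(z^2-2z * cos(pi/8)+1)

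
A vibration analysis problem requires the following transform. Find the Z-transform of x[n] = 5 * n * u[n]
Z{n * u[n]}=z/(z-1)^2
By linearity: Z{5 * n * u[n]}=5z/(z-1)^2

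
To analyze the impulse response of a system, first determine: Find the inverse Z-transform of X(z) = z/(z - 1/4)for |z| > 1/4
Standard pair: z/(z-a) <-> a^n * u[n] for causal signals
With a=1/4: x[n]=(1/4)^n * u[n]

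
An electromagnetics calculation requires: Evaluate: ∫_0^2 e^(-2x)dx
Antiderivative: (1/(-2))e^(-2x)
Evaluate: (1/(-2))(e^-4-1)

Answer: (e^-4-1)/(-2)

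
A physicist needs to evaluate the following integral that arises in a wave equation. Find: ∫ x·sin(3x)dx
By parts: u = x, dv = sin(3x) dx
du = dx, v = -cos(3x)/3
= -x·cos(3x)/3+sin(3x)/3²+C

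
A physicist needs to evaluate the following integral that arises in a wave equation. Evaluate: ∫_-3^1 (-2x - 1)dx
Step 1: Find antiderivative F(x)=-x^2 - x
Step 2: F(1) - F(-3)=-2 - (-6)=4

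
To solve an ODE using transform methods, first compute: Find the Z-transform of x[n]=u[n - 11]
Using the time-shift property: Z{u[n-11]} = z^(-11) * z/(z-1)
= z^(-10)/(z-1)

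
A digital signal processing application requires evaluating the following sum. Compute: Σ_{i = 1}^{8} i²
Using formula: Σ i^2 = n(n+1)(2n+1)/6 = 8·9·17/6 = 204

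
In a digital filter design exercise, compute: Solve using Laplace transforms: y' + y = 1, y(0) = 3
Take L of both sides: sY(s)-3+Y(s) = 1/s
Y(s)(s+1) = 1/s+3
Y(s) = 1/(s(s+1))+3/(s+1)
Partial fractions: 1/(s(s+1)) = 1/s - 1/(s+1)
So Y(s) = 1/s+2/(s+1)
Inverse transform (L^(-1){1/s} = 1, L^(-1){1/(s+1)} = e^(-t)):

Answer: y(t) = 1+2·e^(-t)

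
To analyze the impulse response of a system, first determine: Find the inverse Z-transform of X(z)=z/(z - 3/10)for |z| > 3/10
Standard pair: z/(z-a) <-> a^n*u[n] for causal signals
With a = 3/10: x[n] = (3/10)^n*u[n]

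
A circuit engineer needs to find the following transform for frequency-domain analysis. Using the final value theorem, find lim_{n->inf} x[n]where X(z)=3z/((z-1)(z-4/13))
Final value theorem: lim x[n] = lim_{z->1} (z-1) * X(z)
(z-1) * X(z) = 3z/(z-4/13)
As z->1: 3/(1 - 4/13) = 3/(9/13) = 13/3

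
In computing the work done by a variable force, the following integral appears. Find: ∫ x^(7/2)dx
Power rule: ∫ x^(7/2) dx=x^(9/2)/(9/2)+C

Answer: (2/9)·x^(9/2)+C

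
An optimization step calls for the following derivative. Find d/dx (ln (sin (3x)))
Chain rule: d/dx[ln(u)]=u'/u where u=sin(3x)
u'=3cos(3x)

Answer: (3cos(3x))/(sin(3x))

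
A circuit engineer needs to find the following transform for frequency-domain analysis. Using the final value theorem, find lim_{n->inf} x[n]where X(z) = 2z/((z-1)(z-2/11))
Final value theorem: lim x[n] = lim_{z->1} (z-1) * X(z)
(z-1) * X(z) = 2z/(z-2/11)
As z->1: 2/(1-2/11) = 2/(9/11) = 22/9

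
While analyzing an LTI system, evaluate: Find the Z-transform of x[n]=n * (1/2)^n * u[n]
Using the property Z{n*a^n*u[n]}=az/(z-a)^2
With a=1/2: X(z)=(1/2)z/(z - 1/2)^2, |z| > 1/2

Answer: (1/2)z/(z - 1/2)^2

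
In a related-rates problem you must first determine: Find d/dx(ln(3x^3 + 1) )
Chain rule: d/dx[ln(u)]=u'/u where u=3x^3 + 1
u'=9x^2

Answer: (9x^2)/(3x^3 + 1)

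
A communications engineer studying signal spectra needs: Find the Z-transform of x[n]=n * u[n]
Standard pair: Z{n * u[n]} = z/(z-1)^2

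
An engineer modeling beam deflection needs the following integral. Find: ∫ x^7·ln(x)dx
By parts: u = ln(x), dv = x^7 dx
du = 1/x dx, v = x^8/8
= x^8·ln(x)/8 - ∫ x^7/8 dx
= x^8·ln(x)/8 - x^8/64 + C

Answer: x^8(ln(x)/8 - 1/64) + C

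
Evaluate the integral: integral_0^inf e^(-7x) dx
integral_0^inf e^(-7x) dx = [-1/7 * e^(-7x)]_0^inf
= 0 - (-1/7) = 1/7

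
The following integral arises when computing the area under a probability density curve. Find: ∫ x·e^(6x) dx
Integration by parts: u=x, dv=e^(6x) dx
du=dx, v=e^(6x)/6
=x·e^(6x)/6 - ∫ e^(6x)/6 dx
=x·e^(6x)/6 - e^(6x)/36+C

Answer: e^(6x)(x/6-1/36)+C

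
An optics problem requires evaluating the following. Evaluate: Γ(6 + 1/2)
Γ(n+1/2)=(2n)!√π/(4^n·n!)
=479001600√π/(4096·720)=(10395/64)·√π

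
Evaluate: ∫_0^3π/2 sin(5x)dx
Antiderivative: -cos(5x)/5
Evaluate at bounds: [-cos(5·3π/2)/5] - [-cos(5·0)/5]
=(-(0) + (1))/5=1/5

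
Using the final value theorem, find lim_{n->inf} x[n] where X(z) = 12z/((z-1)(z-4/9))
Final value theorem: lim x[n]=lim_{z->1} (z-1) * X(z)
(z-1) * X(z)=12z/(z-4/9)
As z->1: 12/(1 - 4/9)=12/(5/9)=108/5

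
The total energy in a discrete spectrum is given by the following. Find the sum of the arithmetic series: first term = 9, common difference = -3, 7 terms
Last term: a_n=9 + (7 - 1)·-3=-9
Sum=n(a_1 + a_n)/2=7(9 + (-9))/2=0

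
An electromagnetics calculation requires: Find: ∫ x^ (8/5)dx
Power rule: ∫ x^(8/5) dx = x^(13/5)/(13/5) + C

Answer: (5/13)·x^(13/5) + C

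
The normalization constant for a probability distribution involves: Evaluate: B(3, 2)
B(x,y)=Γ(x)Γ(y)/Γ(x + y)=(x-1)!(y-1)!/(x + y-1)!
B(3,2)=2!·1!/4!=1/12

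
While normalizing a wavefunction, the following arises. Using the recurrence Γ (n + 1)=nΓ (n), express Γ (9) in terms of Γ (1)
Γ(9) = 8Γ(8) = 8·7Γ(7) = ... = 8!·Γ(1) = 40320·Γ(1)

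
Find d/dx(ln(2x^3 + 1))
Chain rule: d/dx[ln(u)]=u'/u where u=2x^3+1
u'=6x^2

Answer: (6x^2)/(2x^3+1)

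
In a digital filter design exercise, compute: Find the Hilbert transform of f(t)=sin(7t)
The Hilbert transform shifts each frequency component by -pi/2.
H{sin(wt)}=-cos(wt)
With w=7: H{sin(7t)}=-cos(7t)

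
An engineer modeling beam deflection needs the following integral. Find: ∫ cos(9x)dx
Using substitution u = 9x: ∫ cos(u) du/9 = sin(u)/9+C

Answer: (1/9)sin(9x)+C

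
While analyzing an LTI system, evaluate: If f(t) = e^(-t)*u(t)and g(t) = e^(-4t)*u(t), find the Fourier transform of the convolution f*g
By the convolution theorem: F{f*g} = F(omega)*G(omega)
F(omega) = 1/(1+j*omega), G(omega) = 1/(4+j*omega)
F{f*g} = 1/((1+j*omega)(4+j*omega))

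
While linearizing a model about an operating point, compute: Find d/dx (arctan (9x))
d/dx[arctan(u)]=u'/(1+u²), u=9x, u'=9

Answer: 9/(1+81x²)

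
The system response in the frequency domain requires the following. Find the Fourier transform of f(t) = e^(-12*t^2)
The Fourier transform of a Gaussian e^(-a * t^2) is sqrt(pi/a) * e^(-omega^2/(4a)).
With a=12: F(omega)=sqrt(pi/12) * e^(-omega^2/48)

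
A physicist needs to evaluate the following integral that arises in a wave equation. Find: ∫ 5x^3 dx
Using power rule: ∫ 5x^3 dx=5/4 x^4 + C=(5/4)x^4 + C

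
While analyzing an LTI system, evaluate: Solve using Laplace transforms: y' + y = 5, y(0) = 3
Take L of both sides: sY(s)-3+Y(s) = 5/s
Y(s)(s+1) = 5/s+3
Y(s) = 5/(s(s+1))+3/(s+1)
Partial fractions: 5/(s(s+1)) = 5/s - 5/(s+1)
So Y(s) = 5/s - 2/(s+1)
Inverse transform (L^(-1){1/s} = 1, L^(-1){1/(s+1)} = e^(-t)):

Answer: y(t) = 5-2·e^(-t)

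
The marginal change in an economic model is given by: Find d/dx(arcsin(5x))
d/dx[arcsin(u)] = u'/√(1-u²), u = 5x, u' = 5

Answer: 5/√(1-25x²)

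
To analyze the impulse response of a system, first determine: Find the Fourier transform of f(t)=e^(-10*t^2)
The Fourier transform of a Gaussian e^(-a*t^2) is sqrt(pi/a)*e^(-omega^2/(4a)).
With a=10: F(omega)=sqrt(pi/10)*e^(-omega^2/40)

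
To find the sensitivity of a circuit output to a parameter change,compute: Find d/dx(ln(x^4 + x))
Chain rule: d/dx[ln(u)]=u'/u where u=x^4 + x
u'=4x^3 + 1

Answer: (4x^3 + 1)/(x^4 + x)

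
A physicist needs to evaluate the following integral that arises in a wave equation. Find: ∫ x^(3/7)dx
Power rule: ∫ x^(3/7) dx=x^(10/7)/(10/7) + C

Answer: (7/10)·x^(10/7) + C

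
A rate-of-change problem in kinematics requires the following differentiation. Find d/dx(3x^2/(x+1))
Quotient rule: (f/g)'=(f'g - fg')/g²
f=3x^2, f'=6x
g=x+1, g'=1

Answer: (6x·(x+1)-3x^2)/(x+1)²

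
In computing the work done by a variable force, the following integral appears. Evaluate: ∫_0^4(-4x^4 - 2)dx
Step 1: Find antiderivative F(x) = (-4/5)x^5-2x
Step 2: F(4) - F(0) = -4136/5 - (0) = -4136/5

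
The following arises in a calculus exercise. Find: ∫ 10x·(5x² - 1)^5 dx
Let u=5x² - 1, du=10x dx
∫ u^5 du=u^6/6 + C

Answer: (5x² - 1)^6/6 + C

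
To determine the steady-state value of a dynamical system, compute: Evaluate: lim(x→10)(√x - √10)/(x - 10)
Multiply by conjugate (√x+√10)/(√x+√10):
= (x - 10)/((x - 10)(√x+√10)) = 1/(√x+√10)
As x → 10: 1/(2√10)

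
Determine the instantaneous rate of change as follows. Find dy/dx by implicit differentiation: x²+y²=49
Differentiate both sides: 2x+2y·(dy/dx) = 0
Solve: dy/dx = -2x/(2y) = -x/y

Answer: dy/dx = -x/y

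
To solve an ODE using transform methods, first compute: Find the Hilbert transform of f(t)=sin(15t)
The Hilbert transform shifts each frequency component by -pi/2.
H{sin(wt)}=-cos(wt)
With w=15: H{sin(15t)}=-cos(15t)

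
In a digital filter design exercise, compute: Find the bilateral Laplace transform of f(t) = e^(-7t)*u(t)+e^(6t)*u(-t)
For e^(-7t) * u(t): L = 1/(s + 7), Re(s) > -7
For e^(6t) * u(-t): L = -1/(s-6), Re(s) < 6
Combined: F(s) = 1/(s + 7) - 1/(s-6), -7 < Re(s) < 6

Answer: 1/(s + 7) - 1/(s-6), ROC: -7 < Re(s) < 6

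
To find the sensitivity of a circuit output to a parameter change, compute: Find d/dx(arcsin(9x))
d/dx[arcsin(u)]=u'/√(1-u²), u=9x, u'=9

Answer: 9/√(1 - 81x²)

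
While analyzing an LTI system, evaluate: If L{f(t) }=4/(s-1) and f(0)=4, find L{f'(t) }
L{f'(t)}=s·F(s) - f(0)=4s/(s-1) - 4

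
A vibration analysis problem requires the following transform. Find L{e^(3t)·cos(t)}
First shifting: L{e^(at)f(t)}=F(s-a)
L{cos(t)}=s/(s²+1)
Shift: (s-3)/((s-3)²+1)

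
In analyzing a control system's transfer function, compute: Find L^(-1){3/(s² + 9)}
L^(-1){w/(s² + w²)} = sin(wt)
Here w = 3

Answer: sin(3t)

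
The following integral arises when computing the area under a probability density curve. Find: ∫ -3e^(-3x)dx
Since d/dx[e^(-3x)]=-3e^(-3x), we get 1 e^(-3x) + C

Answer: e^(-3x) + C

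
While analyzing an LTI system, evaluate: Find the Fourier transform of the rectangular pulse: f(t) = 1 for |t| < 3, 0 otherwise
F(omega) = integral from -3 to 3 of e^(-j*omega*t) dt
= 2*sin(3*omega)/omega = 6*sinc(3*omega/pi)

Answer: 2*sin(3*omega)/omega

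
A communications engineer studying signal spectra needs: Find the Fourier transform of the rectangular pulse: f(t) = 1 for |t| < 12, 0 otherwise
F(omega)=integral from -12 to 12 of e^(-j*omega*t) dt
=2*sin(12*omega)/omega=24*sinc(12*omega/pi)

Answer: 2*sin(12*omega)/omega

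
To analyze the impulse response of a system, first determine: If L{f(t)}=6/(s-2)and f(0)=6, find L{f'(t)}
L{f'(t)}=s·F(s) - f(0)=6s/(s-2)-6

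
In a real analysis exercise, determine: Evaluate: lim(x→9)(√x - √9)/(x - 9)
Multiply by conjugate (√x + √9)/(√x + √9):
=(x - 9)/((x - 9)(√x + √9))=1/(√x + √9)
As x → 9: 1/(2√9)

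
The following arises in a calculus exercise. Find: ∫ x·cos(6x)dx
By parts: u = x, dv = cos(6x) dx
du = dx, v = sin(6x)/6
= x·sin(6x)/6 + cos(6x)/6² + C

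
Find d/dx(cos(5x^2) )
Chain rule: d/dx[cos(u)]=-sin(u)·u' where u=5x^2
u'=10x

Answer: -10x·sin(5x^2)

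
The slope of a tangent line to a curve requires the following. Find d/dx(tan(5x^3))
Chain rule: d/dx[tan(u)] = sec²(u)·u' where u = 5x^3
u' = 15x^2

Answer: 15x^2·sec²(5x^3)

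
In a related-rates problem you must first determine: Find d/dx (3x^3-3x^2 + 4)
Power rule: d/dx(ax^n)=n·a·x^(n-1)
Term by term: 9·x^2-6·x

Answer: 9x^2-6x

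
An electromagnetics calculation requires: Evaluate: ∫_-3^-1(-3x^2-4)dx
Step 1: Find antiderivative F(x) = -x^3 - 4x
Step 2: F(-1) - F(-3) = 5 - (39) = -34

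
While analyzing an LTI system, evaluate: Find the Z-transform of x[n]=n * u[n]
Standard pair: Z{n*u[n]} = z/(z-1)^2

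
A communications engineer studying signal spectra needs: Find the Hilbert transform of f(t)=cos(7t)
The Hilbert transform shifts each frequency component by -pi/2.
H{cos(wt)} = sin(wt)
With w = 7: H{cos(7t)} = sin(7t)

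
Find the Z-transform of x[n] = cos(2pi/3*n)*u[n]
Z{cos(w0 * n) * u[n]} = z(z - cos(w0))/(z^2-2z * cos(w0)+1)
With w0 = 2pi/3: X(z) = z(z - cos(2pi/3))/(z^2-2z * cos(2pi/3)+1)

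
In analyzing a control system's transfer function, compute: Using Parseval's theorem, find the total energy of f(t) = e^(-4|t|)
Parseval's theorem: E=integral |f(t)|^2 dt=(1/2pi) integral |F(omega)|^2 domega
E=integral_{-inf}^{inf} e^(-8|t|) dt=2 * integral_0^inf e^(-8t) dt=2/(2 * 4)=1/4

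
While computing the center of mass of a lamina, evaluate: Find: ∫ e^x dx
Since d/dx[e^x] = + e^x, we get 1e^x + C

Answer: e^x + C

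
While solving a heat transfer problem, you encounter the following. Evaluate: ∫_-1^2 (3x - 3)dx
Step 1: Find antiderivative F(x)=(3/2)x^2 - 3x
Step 2: F(2) - F(-1)=0 - (9/2)=-9/2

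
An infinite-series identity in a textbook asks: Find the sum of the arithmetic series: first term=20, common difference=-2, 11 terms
Last term: a_n = 20 + (11 - 1)·-2 = 0
Sum = n(a_1 + a_n)/2 = 11(20 + 0)/2 = 110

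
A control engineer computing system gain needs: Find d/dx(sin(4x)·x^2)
Product rule: (fg)' = f'g+fg'
f = sin(4x), f' = 4·cos(4x)
g = x^2, g' = 2x

Answer: 4·cos(4x)·x^2+2·sin(4x)·x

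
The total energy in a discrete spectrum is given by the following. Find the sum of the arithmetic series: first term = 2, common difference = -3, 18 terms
Last term: a_n = 2+(18-1)·-3 = -49
Sum = n(a_1+a_n)/2 = 18(2+(-49))/2 = -423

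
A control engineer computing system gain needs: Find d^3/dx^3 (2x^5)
Apply power rule 3 times:
d^1: 10x^4
d^2: 40x^3
d^3: 120x^2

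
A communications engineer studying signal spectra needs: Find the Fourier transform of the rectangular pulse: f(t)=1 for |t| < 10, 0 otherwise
F(omega) = integral from -10 to 10 of e^(-j * omega * t) dt
= 2 * sin(10 * omega)/omega = 20 * sinc(10 * omega/pi)

Answer: 2 * sin(10 * omega)/omega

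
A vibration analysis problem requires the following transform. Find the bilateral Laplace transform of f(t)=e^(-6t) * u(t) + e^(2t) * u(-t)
For e^(-6t)*u(t): L=1/(s + 6), Re(s) > -6
For e^(2t)*u(-t): L=-1/(s-2), Re(s) < 2
Combined: F(s)=1/(s + 6) - 1/(s-2), -6 < Re(s) < 2

Answer: 1/(s + 6) - 1/(s-2), ROC: -6 < Re(s) < 2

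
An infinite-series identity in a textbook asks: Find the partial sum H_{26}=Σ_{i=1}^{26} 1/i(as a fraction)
H_26 = 1+1/2+1/3+...+1/26
= 34395742267/8923714800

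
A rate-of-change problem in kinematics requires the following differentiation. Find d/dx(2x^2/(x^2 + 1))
Quotient rule: (f/g)'=(f'g - fg')/g²
f=2x^2, f'=4x
g=x^2+1, g'=2x

Answer: (4x·(x^2+1)-4x^3)/(x^2+1)²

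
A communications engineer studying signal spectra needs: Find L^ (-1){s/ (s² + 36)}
L^(-1){s/(s²+w²)}=cos(wt)
Here w=6

Answer: cos(6t)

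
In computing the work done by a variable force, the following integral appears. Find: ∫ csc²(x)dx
Since d/dx[-cot(x)] = csc²(x), integral = -cot(x) + C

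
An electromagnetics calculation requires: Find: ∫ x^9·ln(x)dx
By parts: u = ln(x), dv = x^9 dx
du = 1/x dx, v = x^10/10
= x^10·ln(x)/10 - ∫ x^9/10 dx
= x^10·ln(x)/10 - x^10/100+C

Answer: x^10(ln(x)/10-1/100)+C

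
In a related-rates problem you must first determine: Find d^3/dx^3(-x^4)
Apply power rule 3 times:
d^1: -4x^3
d^2: -12x^2
d^3: -24x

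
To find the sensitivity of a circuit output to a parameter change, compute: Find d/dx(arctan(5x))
d/dx[arctan(u)] = u'/(1 + u²), u = 5x, u' = 5

Answer: 5/(1 + 25x²)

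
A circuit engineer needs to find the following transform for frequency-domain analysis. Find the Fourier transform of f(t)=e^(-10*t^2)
The Fourier transform of a Gaussian e^(-a * t^2) is sqrt(pi/a) * e^(-omega^2/(4a)).
With a = 10: F(omega) = sqrt(pi/10) * e^(-omega^2/40)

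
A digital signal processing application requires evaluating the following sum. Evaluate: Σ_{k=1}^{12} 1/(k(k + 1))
Partial fractions: 1/(k(k+1))=1/k - 1/(k+1)
Telescoping sum: 1(1-1/13)=1·12/13

Answer: 12/13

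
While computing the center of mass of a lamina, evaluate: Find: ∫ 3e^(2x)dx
Since d/dx[e^(2x)] = 2e^(2x), we get 3/2 e^(2x) + C

Answer: (3/2)e^(2x) + C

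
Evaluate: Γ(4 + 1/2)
Γ(n+1/2)=(2n)!√π/(4^n·n!)
=40320√π/(256·24)=(105/16)·√π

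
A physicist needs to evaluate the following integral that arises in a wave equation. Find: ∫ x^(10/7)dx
Power rule: ∫ x^(10/7) dx = x^(17/7)/(17/7)+C

Answer: (7/17)·x^(17/7)+C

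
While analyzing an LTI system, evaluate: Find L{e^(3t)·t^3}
First shifting: L{e^(at)f(t)} = F(s-a)
L{t^3} = 6/s^4
Shift s → s-3: 6/(s-3)^4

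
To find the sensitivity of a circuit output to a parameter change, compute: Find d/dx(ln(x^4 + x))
Chain rule: d/dx[ln(u)] = u'/u where u = x^4 + x
u' = 4x^3 + 1

Answer: (4x^3 + 1)/(x^4 + x)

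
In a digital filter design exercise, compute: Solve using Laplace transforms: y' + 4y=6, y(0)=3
Take L of both sides: sY(s) - 3 + 4Y(s) = 6/s
Y(s)(s + 4) = 6/s + 3
Y(s) = 6/(s(s + 4)) + 3/(s + 4)
Partial fractions: 6/(s(s + 4)) = (3/2)/s - (3/2)/(s + 4)
So Y(s) = (3/2)/s + (3/2)/(s + 4)
Inverse transform (L^(-1){1/s} = 1, L^(-1){1/(s + 4)} = e^(-4t)):

Answer: y(t) = 3/2 + (3/2)·e^(-4t)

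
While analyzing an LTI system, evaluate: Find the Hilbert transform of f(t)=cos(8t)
The Hilbert transform shifts each frequency component by -pi/2.
H{cos(wt)} = sin(wt)
With w = 8: H{cos(8t)} = sin(8t)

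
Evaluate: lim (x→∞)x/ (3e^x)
Apply L'Hôpital 1 times (∞/∞ each time):
Eventually get 1!/(3e^x) → 0

Answer: 0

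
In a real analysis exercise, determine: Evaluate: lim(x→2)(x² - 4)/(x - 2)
Factor: (x² - 4) = (x-2)(x+2)
Cancel (x-2): lim(x→2) (x+2) = 4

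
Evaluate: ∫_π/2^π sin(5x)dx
Antiderivative: -cos(5x)/5
Evaluate at bounds: [-cos(5·π)/5] - [-cos(5·π/2)/5]
= (-(-1)+(0))/5 = 1/5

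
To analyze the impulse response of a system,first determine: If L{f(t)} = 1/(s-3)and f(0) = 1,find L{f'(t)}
L{f'(t)} = s·F(s) - f(0) = s/(s-3) - 1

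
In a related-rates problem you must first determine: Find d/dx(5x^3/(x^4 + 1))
Quotient rule: (f/g)' = (f'g - fg')/g²
f = 5x^3, f' = 15x^2
g = x^4 + 1, g' = 4x^3

Answer: (15x^2·(x^4 + 1) - 20x^6)/(x^4 + 1)²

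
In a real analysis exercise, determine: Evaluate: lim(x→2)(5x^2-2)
Polynomial is continuous, so substitute x=2:
5·2^2 - 2=18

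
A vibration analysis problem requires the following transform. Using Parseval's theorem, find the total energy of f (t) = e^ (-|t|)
Parseval's theorem: E=integral |f(t)|^2 dt=(1/2pi) integral |F(omega)|^2 domega
E=integral_{-inf}^{inf} e^(-2|t|) dt=2*integral_0^inf e^(-2t) dt=2/(2*1)=1/1

Answer: 1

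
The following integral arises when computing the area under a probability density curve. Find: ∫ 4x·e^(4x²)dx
Let u=4x², du=8x dx
∫ (1/2)e^u du=e^u/2 + C

Answer: e^(4x²)/2 + C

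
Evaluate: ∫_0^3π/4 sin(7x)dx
Antiderivative: -cos(7x)/7
Evaluate at bounds: [-cos(7·3π/4)/7] - [-cos(7·0)/7]
=(-(-√2/2)+(1))/7=1/7+√2/14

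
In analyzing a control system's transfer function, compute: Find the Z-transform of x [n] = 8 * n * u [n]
Z{n*u[n]} = z/(z-1)^2
By linearity: Z{8*n*u[n]} = 8z/(z-1)^2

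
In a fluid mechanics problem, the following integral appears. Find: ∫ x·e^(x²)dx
Let u=x², du=2x dx
∫ (1/2)e^u du=e^u/2+C

Answer: e^(x²)/2+C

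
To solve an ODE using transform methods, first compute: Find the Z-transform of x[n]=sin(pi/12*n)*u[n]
Z{sin(w0 * n) * u[n]}=z * sin(w0)/(z^2-2z * cos(w0)+1)
With w0=pi/12: X(z)=z * sin(pi/12)/(z^2-2z * cos(pi/12)+1)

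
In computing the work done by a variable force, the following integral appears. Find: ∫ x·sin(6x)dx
By parts: u = x, dv = sin(6x) dx
du = dx, v = -cos(6x)/6
= -x·cos(6x)/6+sin(6x)/6²+C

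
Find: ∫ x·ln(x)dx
By parts: u = ln(x), dv = x dx
du = 1/x dx, v = x^2/2
= x^2·ln(x)/2 - ∫ x/2 dx
= x^2·ln(x)/2 - x^2/4 + C

Answer: x^2(ln(x)/2 - 1/4) + C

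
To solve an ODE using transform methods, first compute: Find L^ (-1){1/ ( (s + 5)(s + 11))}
Partial fractions: 1/((s + 5)(s + 11)) = A/(s + 5) + B/(s + 11)
Cover-up: A = 1/(s + 11)|_{s = -5} = 1/6; B = 1/(s + 5)|_{s = -11} = -1/6
L^(-1) = (1/6)e^(-5t) - (1/6)e^(-11t)

Answer: (1/6)(e^(-5t) - e^(-11t))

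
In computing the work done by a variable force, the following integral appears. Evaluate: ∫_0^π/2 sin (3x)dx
Antiderivative: -cos(3x)/3
Evaluate at bounds: [-cos(3·π/2)/3] - [-cos(3·0)/3]
= (-(0) + (1))/3 = 1/3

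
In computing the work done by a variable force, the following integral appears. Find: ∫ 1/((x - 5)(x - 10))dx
Partial fractions: 1/((x-5)(x-10))=A/(x-5)+B/(x-10)
A=-1/5, B=1/5
∫ [-1/5· 1/(x-5)+1/5· 1/(x-10)] dx
=(1/5)[ln|x-10| - ln|x-5|]+C

Answer: (1/5)·ln|(x-10)/(x-5)|+C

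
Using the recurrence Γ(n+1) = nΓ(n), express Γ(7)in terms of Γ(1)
Γ(7)=6Γ(6)=6·5Γ(5)=...=6!·Γ(1)=720·Γ(1)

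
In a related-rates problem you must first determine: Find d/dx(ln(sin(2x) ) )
Chain rule: d/dx[ln(u)] = u'/u where u = sin(2x)
u' = 2cos(2x)

Answer: (2cos(2x))/(sin(2x))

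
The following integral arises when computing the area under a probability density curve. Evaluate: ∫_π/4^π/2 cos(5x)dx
Antiderivative: sin(5x)/5
Evaluate at bounds: [sin(5·π/2)/5] - [sin(5·π/4)/5]
= ((1) - (-√2/2))/5 = 1/5+√2/10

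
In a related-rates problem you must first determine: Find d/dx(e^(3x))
Chain rule: d/dx[e^u] = e^u · u' where u = 3x
u' = 3

Answer: 3·e^(3x)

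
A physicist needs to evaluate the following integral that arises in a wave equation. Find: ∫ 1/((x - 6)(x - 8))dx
Partial fractions: 1/((x-6)(x-8))=A/(x-6)+B/(x-8)
A=-1/2, B=1/2
∫ [-1/2· 1/(x-6)+1/2· 1/(x-8)] dx
=(1/2)[ln|x-8| - ln|x-6|]+C

Answer: (1/2)·ln|(x-8)/(x-6)|+C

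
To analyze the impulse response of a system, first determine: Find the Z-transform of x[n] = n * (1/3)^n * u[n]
Using the property Z{n * a^n * u[n]} = az/(z-a)^2
With a = 1/3: X(z) = (1/3)z/(z - 1/3)^2, |z| > 1/3

Answer: (1/3)z/(z - 1/3)^2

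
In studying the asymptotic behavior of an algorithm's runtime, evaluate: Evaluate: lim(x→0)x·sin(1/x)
Squeeze theorem: -|x| ≤ x·sin(1/x) ≤ |x|
Since x → 0 as x → 0, by squeeze theorem the limit is 0

Answer: 0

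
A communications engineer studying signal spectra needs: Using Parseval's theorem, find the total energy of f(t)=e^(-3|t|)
Parseval's theorem: E = integral |f(t)|^2 dt = (1/2pi) integral |F(omega)|^2 domega
E = integral_{-inf}^{inf} e^(-6|t|) dt = 2 * integral_0^inf e^(-6t) dt = 2/(2 * 3) = 1/3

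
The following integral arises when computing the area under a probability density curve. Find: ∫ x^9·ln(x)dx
By parts: u = ln(x), dv = x^9 dx
du = 1/x dx, v = x^10/10
= x^10·ln(x)/10 - ∫ x^9/10 dx
= x^10·ln(x)/10 - x^10/100+C

Answer: x^10(ln(x)/10-1/100)+C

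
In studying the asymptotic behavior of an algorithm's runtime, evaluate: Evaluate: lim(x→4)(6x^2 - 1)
Polynomial is continuous, so substitute x=4:
6·4^2-1=95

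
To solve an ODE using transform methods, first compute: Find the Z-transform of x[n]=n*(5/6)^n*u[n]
Using the property Z{n*a^n*u[n]}=az/(z-a)^2
With a=5/6: X(z)=(5/6)z/(z - 5/6)^2, |z| > 5/6

Answer: (5/6)z/(z - 5/6)^2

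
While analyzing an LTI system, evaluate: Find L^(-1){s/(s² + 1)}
L^(-1){s/(s²+w²)} = cos(wt)
Here w = 1

Answer: cos(t)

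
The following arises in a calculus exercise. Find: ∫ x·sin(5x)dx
By parts: u = x, dv = sin(5x) dx
du = dx, v = -cos(5x)/5
= -x·cos(5x)/5+sin(5x)/5²+C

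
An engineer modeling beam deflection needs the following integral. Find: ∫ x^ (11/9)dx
Power rule: ∫ x^(11/9) dx=x^(20/9)/(20/9)+C

Answer: (9/20)·x^(20/9)+C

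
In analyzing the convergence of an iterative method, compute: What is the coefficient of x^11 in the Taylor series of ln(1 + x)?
ln(1 + x)=Σ (-1)^(n + 1) x^n/n
Coefficient of x^11=(-1)^12/11=1/11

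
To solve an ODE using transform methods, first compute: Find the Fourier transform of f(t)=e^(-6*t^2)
The Fourier transform of a Gaussian e^(-a*t^2) is sqrt(pi/a)*e^(-omega^2/(4a)).
With a = 6: F(omega) = sqrt(pi/6)*e^(-omega^2/24)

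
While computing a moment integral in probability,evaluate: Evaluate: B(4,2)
B(x,y) = Γ(x)Γ(y)/Γ(x+y) = (x-1)!(y-1)!/(x+y-1)!
B(4,2) = 3!·1!/5! = 1/20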